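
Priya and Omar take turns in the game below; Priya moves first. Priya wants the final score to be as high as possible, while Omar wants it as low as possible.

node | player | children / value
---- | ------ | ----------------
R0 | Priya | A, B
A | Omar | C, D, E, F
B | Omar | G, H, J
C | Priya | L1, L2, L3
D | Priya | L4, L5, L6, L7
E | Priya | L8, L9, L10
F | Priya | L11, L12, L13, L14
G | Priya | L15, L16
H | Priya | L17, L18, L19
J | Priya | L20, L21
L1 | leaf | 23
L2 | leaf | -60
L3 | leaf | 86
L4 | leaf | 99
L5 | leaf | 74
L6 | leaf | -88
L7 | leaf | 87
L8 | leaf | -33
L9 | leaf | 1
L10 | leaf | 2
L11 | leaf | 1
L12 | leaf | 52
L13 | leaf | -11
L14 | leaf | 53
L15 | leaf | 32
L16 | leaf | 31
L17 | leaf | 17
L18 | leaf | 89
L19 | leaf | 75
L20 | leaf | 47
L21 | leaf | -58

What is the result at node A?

C (Priya): max(23, -60, 86) = 86
D (Priya): max(99, 74, -88, 87) = 99
E (Priya): max(-33, 1, 2) = 2
F (Priya): max(1, 52, -11, 53) = 53
A (Omar): min(86, 99, 2, 53) = 2

2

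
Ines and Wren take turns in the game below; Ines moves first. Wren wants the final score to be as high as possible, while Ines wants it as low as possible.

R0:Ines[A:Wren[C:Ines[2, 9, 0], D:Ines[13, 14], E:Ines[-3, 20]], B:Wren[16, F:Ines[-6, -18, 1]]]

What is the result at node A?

C (Ines): min(2, 9, 0) = 0
D (Ines): min(13, 14) = 13
E (Ines): min(-3, 20) = -3
A (Wren): max(0, 13, -3) = 13

13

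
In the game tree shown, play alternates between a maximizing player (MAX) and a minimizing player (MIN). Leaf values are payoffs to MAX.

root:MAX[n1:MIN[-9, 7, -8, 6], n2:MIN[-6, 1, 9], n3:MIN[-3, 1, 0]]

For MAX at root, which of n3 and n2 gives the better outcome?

n3 (MIN): min(-3, 1, 0) = -3
n2 (MIN): min(-6, 1, 9) = -6
MAX prefers the higher value; n3=-3, n2=-6. n3 is better since -3 > -6.

n3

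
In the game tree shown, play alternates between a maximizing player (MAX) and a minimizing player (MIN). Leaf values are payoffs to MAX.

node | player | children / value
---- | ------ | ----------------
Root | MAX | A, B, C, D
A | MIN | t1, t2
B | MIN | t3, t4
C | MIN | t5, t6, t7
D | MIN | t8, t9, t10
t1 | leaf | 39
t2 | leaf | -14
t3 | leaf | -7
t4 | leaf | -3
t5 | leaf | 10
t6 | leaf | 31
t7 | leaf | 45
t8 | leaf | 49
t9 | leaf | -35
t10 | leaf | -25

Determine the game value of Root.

10

A (MIN): min(39, -14) = -14
B (MIN): min(-7, -3) = -7
C (MIN): min(10, 31, 45) = 10
D (MIN): min(49, -35, -25) = -35
Root (MAX): max(-14, -7, 10, -35) = 10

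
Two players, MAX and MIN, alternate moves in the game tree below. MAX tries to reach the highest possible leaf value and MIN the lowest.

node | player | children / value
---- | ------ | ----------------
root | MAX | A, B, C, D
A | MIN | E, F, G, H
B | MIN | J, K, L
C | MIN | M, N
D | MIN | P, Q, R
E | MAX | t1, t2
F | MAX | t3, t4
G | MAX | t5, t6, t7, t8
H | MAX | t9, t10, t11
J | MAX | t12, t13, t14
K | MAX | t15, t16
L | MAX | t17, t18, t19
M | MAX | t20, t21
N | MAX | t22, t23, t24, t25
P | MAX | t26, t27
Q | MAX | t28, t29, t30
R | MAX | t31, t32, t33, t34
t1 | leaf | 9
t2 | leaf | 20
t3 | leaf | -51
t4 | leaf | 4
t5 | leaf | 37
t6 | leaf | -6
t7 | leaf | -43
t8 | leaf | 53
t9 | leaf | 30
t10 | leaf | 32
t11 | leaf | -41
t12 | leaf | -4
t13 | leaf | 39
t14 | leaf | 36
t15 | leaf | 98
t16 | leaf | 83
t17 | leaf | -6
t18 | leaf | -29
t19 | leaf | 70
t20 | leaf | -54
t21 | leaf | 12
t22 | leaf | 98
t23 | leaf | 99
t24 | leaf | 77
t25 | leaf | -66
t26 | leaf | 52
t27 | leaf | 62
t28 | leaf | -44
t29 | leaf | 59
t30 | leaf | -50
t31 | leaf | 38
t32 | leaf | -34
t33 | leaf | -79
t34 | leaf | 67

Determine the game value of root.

E (MAX): max(9, 20) = 20
F (MAX): max(-51, 4) = 4
G (MAX): max(37, -6, -43, 53) = 53
H (MAX): max(30, 32, -41) = 32
A (MIN): min(20, 4, 53, 32) = 4
J (MAX): max(-4, 39, 36) = 39
K (MAX): max(98, 83) = 98
L (MAX): max(-6, -29, 70) = 70
B (MIN): min(39, 98, 70) = 39
M (MAX): max(-54, 12) = 12
N (MAX): max(98, 99, 77, -66) = 99
C (MIN): min(12, 99) = 12
P (MAX): max(52, 62) = 62
Q (MAX): max(-44, 59, -50) = 59
R (MAX): max(38, -34, -79, 67) = 67
D (MIN): min(62, 59, 67) = 59
root (MAX): max(4, 39, 12, 59) = 59

59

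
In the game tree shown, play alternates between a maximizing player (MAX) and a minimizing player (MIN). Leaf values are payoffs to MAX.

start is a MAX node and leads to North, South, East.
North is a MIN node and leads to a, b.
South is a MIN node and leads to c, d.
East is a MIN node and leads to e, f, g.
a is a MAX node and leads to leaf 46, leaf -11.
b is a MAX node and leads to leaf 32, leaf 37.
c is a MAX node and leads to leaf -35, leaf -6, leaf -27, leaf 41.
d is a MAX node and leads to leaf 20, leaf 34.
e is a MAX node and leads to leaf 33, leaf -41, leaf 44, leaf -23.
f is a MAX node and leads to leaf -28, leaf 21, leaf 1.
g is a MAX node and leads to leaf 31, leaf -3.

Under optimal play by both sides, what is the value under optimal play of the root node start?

37

a (MAX): max(46, -11) = 46
b (MAX): max(32, 37) = 37
North (MIN): min(46, 37) = 37
c (MAX): max(-35, -6, -27, 41) = 41
d (MAX): max(20, 34) = 34
South (MIN): min(41, 34) = 34
e (MAX): max(33, -41, 44, -23) = 44
f (MAX): max(-28, 21, 1) = 21
g (MAX): max(31, -3) = 31
East (MIN): min(44, 21, 31) = 21
start (MAX): max(37, 34, 21) = 37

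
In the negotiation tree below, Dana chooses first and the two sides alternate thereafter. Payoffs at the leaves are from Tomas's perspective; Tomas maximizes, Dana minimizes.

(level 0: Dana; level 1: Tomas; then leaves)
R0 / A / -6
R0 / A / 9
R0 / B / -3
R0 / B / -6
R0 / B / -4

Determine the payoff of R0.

A (Tomas): max(-6, 9) = 9
B (Tomas): max(-3, -6, -4) = -3
R0 (Dana): min(9, -3) = -3

-3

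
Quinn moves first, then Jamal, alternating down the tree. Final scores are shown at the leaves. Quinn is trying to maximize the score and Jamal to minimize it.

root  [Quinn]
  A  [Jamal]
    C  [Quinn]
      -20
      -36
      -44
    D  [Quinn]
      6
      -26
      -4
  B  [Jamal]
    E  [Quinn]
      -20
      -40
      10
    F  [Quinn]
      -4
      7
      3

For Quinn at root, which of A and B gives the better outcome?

C (Quinn): max(-20, -36, -44) = -20
D (Quinn): max(6, -26, -4) = 6
A (Jamal): min(-20, 6) = -20
E (Quinn): max(-20, -40, 10) = 10
F (Quinn): max(-4, 7, 3) = 7
B (Jamal): min(10, 7) = 7
Quinn prefers the higher value; A=-20, B=7. B is better since 7 > -20.

B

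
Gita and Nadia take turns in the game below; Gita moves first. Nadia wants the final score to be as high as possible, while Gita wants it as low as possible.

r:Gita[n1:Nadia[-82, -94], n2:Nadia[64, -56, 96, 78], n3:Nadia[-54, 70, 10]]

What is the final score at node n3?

70

n3 (Nadia): max(-54, 70, 10) = 70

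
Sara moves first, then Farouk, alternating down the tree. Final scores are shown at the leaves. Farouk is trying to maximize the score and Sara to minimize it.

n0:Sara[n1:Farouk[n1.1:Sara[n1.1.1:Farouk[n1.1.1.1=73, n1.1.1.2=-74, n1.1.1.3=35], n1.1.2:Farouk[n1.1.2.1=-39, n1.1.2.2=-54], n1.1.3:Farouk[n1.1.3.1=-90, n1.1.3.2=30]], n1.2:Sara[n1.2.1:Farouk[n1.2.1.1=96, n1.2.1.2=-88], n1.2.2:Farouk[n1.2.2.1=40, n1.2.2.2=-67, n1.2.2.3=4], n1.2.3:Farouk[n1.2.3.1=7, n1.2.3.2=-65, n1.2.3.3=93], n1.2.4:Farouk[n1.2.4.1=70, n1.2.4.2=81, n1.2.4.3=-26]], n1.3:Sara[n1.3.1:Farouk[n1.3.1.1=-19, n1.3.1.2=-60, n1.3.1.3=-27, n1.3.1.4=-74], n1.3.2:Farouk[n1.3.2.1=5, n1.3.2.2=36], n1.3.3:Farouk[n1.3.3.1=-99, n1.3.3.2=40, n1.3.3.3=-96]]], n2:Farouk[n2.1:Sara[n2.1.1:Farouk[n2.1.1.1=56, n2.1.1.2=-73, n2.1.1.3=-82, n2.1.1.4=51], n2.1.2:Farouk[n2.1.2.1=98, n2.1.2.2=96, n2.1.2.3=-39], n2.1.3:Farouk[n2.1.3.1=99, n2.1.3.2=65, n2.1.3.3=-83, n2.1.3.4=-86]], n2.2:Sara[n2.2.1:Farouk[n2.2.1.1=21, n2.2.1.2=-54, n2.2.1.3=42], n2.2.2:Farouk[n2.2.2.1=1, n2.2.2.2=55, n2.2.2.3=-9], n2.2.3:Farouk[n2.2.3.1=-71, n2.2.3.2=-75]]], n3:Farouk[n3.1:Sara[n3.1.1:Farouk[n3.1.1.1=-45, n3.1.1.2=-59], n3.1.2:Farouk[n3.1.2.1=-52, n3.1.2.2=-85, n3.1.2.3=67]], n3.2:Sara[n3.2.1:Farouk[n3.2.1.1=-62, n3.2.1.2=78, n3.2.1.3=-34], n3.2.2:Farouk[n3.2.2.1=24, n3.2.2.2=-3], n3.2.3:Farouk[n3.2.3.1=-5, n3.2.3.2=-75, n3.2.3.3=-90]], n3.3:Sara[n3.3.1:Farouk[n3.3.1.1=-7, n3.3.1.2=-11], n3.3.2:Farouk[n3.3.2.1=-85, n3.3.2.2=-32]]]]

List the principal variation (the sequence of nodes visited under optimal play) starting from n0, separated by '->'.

n1.1.1 (Farouk): max(73, -74, 35) = 73
n1.1.2 (Farouk): max(-39, -54) = -39
n1.1.3 (Farouk): max(-90, 30) = 30
n1.1 (Sara): min(73, -39, 30) = -39
n1.2.1 (Farouk): max(96, -88) = 96
n1.2.2 (Farouk): max(40, -67, 4) = 40
n1.2.3 (Farouk): max(7, -65, 93) = 93
n1.2.4 (Farouk): max(70, 81, -26) = 81
n1.2 (Sara): min(96, 40, 93, 81) = 40
n1.3.1 (Farouk): max(-19, -60, -27, -74) = -19
n1.3.2 (Farouk): max(5, 36) = 36
n1.3.3 (Farouk): max(-99, 40, -96) = 40
n1.3 (Sara): min(-19, 36, 40) = -19
n1 (Farouk): max(-39, 40, -19) = 40
n2.1.1 (Farouk): max(56, -73, -82, 51) = 56
n2.1.2 (Farouk): max(98, 96, -39) = 98
n2.1.3 (Farouk): max(99, 65, -83, -86) = 99
n2.1 (Sara): min(56, 98, 99) = 56
n2.2.1 (Farouk): max(21, -54, 42) = 42
n2.2.2 (Farouk): max(1, 55, -9) = 55
n2.2.3 (Farouk): max(-71, -75) = -71
n2.2 (Sara): min(42, 55, -71) = -71
n2 (Farouk): max(56, -71) = 56
n3.1.1 (Farouk): max(-45, -59) = -45
n3.1.2 (Farouk): max(-52, -85, 67) = 67
n3.1 (Sara): min(-45, 67) = -45
n3.2.1 (Farouk): max(-62, 78, -34) = 78
n3.2.2 (Farouk): max(24, -3) = 24
n3.2.3 (Farouk): max(-5, -75, -90) = -5
n3.2 (Sara): min(78, 24, -5) = -5
n3.3.1 (Farouk): max(-7, -11) = -7
n3.3.2 (Farouk): max(-85, -32) = -32
n3.3 (Sara): min(-7, -32) = -32
n3 (Farouk): max(-45, -5, -32) = -5
n0 (Sara): min(40, 56, -5) = -5
At n0, Sara picks n3 (lowest: -5).
At n3, Farouk picks n3.2 (highest: -5).
At n3.2, Sara picks n3.2.3 (lowest: -5).
At n3.2.3, Farouk picks n3.2.3.1 (highest: -5).
Terminal value -5.

n0 -> n3 -> n3.2 -> n3.2.3 -> n3.2.3.1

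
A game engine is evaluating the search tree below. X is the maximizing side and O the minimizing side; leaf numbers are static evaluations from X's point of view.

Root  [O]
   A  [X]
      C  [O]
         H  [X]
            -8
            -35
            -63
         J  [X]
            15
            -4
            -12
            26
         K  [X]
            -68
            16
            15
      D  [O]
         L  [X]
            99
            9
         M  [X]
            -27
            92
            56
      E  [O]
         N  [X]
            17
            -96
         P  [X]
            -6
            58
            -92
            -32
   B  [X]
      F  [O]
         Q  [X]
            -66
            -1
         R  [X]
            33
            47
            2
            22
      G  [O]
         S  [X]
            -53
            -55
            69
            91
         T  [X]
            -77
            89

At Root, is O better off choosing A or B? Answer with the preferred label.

B

H (X): max(-8, -35, -63) = -8
J (X): max(15, -4, -12, 26) = 26
K (X): max(-68, 16, 15) = 16
C (O): min(-8, 26, 16) = -8
L (X): max(99, 9) = 99
M (X): max(-27, 92, 56) = 92
D (O): min(99, 92) = 92
N (X): max(17, -96) = 17
P (X): max(-6, 58, -92, -32) = 58
E (O): min(17, 58) = 17
A (X): max(-8, 92, 17) = 92
Q (X): max(-66, -1) = -1
R (X): max(33, 47, 2, 22) = 47
F (O): min(-1, 47) = -1
S (X): max(-53, -55, 69, 91) = 91
T (X): max(-77, 89) = 89
G (O): min(91, 89) = 89
B (X): max(-1, 89) = 89
O prefers the lower value; A=92, B=89. B is better since 89 < 92.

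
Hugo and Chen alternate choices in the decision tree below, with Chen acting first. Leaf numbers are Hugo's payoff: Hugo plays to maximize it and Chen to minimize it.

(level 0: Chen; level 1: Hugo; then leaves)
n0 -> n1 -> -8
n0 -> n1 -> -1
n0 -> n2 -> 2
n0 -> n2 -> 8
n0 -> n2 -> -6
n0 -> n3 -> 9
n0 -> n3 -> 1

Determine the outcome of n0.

n1 (Hugo): max(-8, -1) = -1
n2 (Hugo): max(2, 8, -6) = 8
n3 (Hugo): max(9, 1) = 9
n0 (Chen): min(-1, 8, 9) = -1

-1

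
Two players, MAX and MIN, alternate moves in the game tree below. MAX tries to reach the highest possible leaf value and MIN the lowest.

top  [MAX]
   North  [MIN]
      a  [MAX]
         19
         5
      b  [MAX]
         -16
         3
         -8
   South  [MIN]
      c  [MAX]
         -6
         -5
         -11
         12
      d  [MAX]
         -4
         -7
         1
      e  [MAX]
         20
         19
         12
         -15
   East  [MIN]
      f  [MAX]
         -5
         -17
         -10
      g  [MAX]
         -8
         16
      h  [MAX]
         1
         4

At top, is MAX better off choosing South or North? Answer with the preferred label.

c (MAX): max(-6, -5, -11, 12) = 12
d (MAX): max(-4, -7, 1) = 1
e (MAX): max(20, 19, 12, -15) = 20
South (MIN): min(12, 1, 20) = 1
a (MAX): max(19, 5) = 19
b (MAX): max(-16, 3, -8) = 3
North (MIN): min(19, 3) = 3
MAX prefers the higher value; South=1, North=3. North is better since 3 > 1.

North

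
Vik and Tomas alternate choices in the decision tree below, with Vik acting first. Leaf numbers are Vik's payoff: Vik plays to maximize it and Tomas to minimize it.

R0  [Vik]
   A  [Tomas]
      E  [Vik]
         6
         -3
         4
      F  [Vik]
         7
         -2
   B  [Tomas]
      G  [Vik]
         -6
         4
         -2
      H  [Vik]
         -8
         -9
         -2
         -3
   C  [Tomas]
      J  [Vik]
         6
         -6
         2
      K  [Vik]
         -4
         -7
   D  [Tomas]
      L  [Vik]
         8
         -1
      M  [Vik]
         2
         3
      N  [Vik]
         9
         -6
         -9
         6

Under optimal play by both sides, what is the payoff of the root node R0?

6

E (Vik): max(6, -3, 4) = 6
F (Vik): max(7, -2) = 7
A (Tomas): min(6, 7) = 6
G (Vik): max(-6, 4, -2) = 4
H (Vik): max(-8, -9, -2, -3) = -2
B (Tomas): min(4, -2) = -2
J (Vik): max(6, -6, 2) = 6
K (Vik): max(-4, -7) = -4
C (Tomas): min(6, -4) = -4
L (Vik): max(8, -1) = 8
M (Vik): max(2, 3) = 3
N (Vik): max(9, -6, -9, 6) = 9
D (Tomas): min(8, 3, 9) = 3
R0 (Vik): max(6, -2, -4, 3) = 6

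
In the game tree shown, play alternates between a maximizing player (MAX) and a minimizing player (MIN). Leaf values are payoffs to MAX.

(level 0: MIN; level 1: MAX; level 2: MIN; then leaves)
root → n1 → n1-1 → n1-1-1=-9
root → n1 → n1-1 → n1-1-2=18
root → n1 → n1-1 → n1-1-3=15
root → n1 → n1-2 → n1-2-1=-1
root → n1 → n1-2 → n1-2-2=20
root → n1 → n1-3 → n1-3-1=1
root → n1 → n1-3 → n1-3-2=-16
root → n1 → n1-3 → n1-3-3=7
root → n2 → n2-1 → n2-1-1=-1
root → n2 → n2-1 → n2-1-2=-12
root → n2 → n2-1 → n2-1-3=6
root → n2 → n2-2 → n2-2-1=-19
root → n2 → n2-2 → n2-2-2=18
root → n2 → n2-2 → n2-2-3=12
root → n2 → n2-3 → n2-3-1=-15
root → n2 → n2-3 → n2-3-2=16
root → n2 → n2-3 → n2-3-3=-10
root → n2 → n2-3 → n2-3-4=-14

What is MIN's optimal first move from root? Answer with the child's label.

n2

n1-1 (MIN): min(-9, 18, 15) = -9
n1-2 (MIN): min(-1, 20) = -1
n1-3 (MIN): min(1, -16, 7) = -16
n1 (MAX): max(-9, -1, -16) = -1
n2-1 (MIN): min(-1, -12, 6) = -12
n2-2 (MIN): min(-19, 18, 12) = -19
n2-3 (MIN): min(-15, 16, -10, -14) = -15
n2 (MAX): max(-12, -19, -15) = -12
root (MIN): min(-1, -12) = -12
MIN at root wants the lowest of {n1=-1, n2=-12}, so chooses n2.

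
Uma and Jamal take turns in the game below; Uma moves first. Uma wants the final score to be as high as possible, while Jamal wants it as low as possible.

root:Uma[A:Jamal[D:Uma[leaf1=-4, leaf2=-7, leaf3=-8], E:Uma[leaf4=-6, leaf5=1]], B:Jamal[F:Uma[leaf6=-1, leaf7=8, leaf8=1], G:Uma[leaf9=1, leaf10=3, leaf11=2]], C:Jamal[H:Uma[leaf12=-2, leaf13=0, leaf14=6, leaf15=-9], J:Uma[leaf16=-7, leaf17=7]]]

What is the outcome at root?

6

D (Uma): max(-4, -7, -8) = -4
E (Uma): max(-6, 1) = 1
A (Jamal): min(-4, 1) = -4
F (Uma): max(-1, 8, 1) = 8
G (Uma): max(1, 3, 2) = 3
B (Jamal): min(8, 3) = 3
H (Uma): max(-2, 0, 6, -9) = 6
J (Uma): max(-7, 7) = 7
C (Jamal): min(6, 7) = 6
root (Uma): max(-4, 3, 6) = 6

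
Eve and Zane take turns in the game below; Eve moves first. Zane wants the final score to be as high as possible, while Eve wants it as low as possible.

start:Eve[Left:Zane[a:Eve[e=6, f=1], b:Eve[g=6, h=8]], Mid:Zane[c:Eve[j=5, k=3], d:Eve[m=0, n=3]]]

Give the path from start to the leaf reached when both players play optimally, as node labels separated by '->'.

a (Eve): min(6, 1) = 1
b (Eve): min(6, 8) = 6
Left (Zane): max(1, 6) = 6
c (Eve): min(5, 3) = 3
d (Eve): min(0, 3) = 0
Mid (Zane): max(3, 0) = 3
start (Eve): min(6, 3) = 3
At start, Eve picks Mid (lowest: 3).
At Mid, Zane picks c (highest: 3).
At c, Eve picks k (lowest: 3).
Terminal value 3.

start -> Mid -> c -> k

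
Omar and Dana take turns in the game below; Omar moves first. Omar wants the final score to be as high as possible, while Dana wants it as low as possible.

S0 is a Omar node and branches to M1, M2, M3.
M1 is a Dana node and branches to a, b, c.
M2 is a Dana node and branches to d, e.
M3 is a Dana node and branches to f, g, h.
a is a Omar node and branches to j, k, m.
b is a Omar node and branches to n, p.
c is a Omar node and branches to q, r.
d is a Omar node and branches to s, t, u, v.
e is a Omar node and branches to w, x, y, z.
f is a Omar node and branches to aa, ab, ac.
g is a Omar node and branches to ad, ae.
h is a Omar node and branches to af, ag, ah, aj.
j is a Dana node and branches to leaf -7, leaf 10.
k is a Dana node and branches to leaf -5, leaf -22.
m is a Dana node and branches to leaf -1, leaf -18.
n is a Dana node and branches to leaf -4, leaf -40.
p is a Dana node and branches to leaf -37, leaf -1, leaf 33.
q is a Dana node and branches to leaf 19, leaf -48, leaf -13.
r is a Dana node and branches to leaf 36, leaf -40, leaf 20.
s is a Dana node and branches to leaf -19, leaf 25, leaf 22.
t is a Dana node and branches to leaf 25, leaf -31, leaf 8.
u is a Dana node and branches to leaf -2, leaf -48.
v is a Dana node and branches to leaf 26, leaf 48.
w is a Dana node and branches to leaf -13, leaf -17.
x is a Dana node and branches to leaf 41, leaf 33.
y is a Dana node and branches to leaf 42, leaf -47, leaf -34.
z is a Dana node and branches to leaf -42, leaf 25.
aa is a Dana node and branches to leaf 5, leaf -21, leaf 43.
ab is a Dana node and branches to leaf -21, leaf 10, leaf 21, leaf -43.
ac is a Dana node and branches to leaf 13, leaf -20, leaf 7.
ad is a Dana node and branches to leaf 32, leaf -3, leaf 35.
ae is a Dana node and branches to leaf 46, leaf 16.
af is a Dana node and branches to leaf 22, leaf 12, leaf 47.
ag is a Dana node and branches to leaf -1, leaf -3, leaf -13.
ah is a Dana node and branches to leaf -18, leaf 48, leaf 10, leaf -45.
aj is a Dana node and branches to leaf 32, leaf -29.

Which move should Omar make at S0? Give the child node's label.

M2

j (Dana): min(-7, 10) = -7
k (Dana): min(-5, -22) = -22
m (Dana): min(-1, -18) = -18
a (Omar): max(-7, -22, -18) = -7
n (Dana): min(-4, -40) = -40
p (Dana): min(-37, -1, 33) = -37
b (Omar): max(-40, -37) = -37
q (Dana): min(19, -48, -13) = -48
r (Dana): min(36, -40, 20) = -40
c (Omar): max(-48, -40) = -40
M1 (Dana): min(-7, -37, -40) = -40
s (Dana): min(-19, 25, 22) = -19
t (Dana): min(25, -31, 8) = -31
u (Dana): min(-2, -48) = -48
v (Dana): min(26, 48) = 26
d (Omar): max(-19, -31, -48, 26) = 26
w (Dana): min(-13, -17) = -17
x (Dana): min(41, 33) = 33
y (Dana): min(42, -47, -34) = -47
z (Dana): min(-42, 25) = -42
e (Omar): max(-17, 33, -47, -42) = 33
M2 (Dana): min(26, 33) = 26
aa (Dana): min(5, -21, 43) = -21
ab (Dana): min(-21, 10, 21, -43) = -43
ac (Dana): min(13, -20, 7) = -20
f (Omar): max(-21, -43, -20) = -20
ad (Dana): min(32, -3, 35) = -3
ae (Dana): min(46, 16) = 16
g (Omar): max(-3, 16) = 16
af (Dana): min(22, 12, 47) = 12
ag (Dana): min(-1, -3, -13) = -13
ah (Dana): min(-18, 48, 10, -45) = -45
aj (Dana): min(32, -29) = -29
h (Omar): max(12, -13, -45, -29) = 12
M3 (Dana): min(-20, 16, 12) = -20
S0 (Omar): max(-40, 26, -20) = 26
Omar at S0 wants the highest of {M1=-40, M2=26, M3=-20}, so chooses M2.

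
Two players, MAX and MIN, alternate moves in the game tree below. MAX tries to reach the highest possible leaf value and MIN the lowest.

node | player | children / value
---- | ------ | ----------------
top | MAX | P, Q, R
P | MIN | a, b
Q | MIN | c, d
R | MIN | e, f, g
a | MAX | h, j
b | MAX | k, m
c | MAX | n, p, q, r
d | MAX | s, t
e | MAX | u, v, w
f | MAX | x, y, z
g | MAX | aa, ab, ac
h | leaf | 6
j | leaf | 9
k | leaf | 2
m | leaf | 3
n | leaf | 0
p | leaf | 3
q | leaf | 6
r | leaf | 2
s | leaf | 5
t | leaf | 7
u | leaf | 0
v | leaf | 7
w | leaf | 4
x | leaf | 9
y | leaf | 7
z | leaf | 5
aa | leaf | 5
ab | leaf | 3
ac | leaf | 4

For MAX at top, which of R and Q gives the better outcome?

e (MAX): max(0, 7, 4) = 7
f (MAX): max(9, 7, 5) = 9
g (MAX): max(5, 3, 4) = 5
R (MIN): min(7, 9, 5) = 5
c (MAX): max(0, 3, 6, 2) = 6
d (MAX): max(5, 7) = 7
Q (MIN): min(6, 7) = 6
MAX prefers the higher value; R=5, Q=6. Q is better since 6 > 5.

Q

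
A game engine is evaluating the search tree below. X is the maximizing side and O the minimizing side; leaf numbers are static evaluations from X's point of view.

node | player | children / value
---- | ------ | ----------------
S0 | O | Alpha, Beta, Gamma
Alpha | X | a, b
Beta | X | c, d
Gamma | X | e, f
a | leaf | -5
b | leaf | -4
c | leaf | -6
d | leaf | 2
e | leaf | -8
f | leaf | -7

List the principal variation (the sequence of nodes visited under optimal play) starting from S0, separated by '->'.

Alpha (X): max(-5, -4) = -4
Beta (X): max(-6, 2) = 2
Gamma (X): max(-8, -7) = -7
S0 (O): min(-4, 2, -7) = -7
At S0, O picks Gamma (lowest: -7).
At Gamma, X picks f (highest: -7).
Terminal value -7.

S0 -> Gamma -> f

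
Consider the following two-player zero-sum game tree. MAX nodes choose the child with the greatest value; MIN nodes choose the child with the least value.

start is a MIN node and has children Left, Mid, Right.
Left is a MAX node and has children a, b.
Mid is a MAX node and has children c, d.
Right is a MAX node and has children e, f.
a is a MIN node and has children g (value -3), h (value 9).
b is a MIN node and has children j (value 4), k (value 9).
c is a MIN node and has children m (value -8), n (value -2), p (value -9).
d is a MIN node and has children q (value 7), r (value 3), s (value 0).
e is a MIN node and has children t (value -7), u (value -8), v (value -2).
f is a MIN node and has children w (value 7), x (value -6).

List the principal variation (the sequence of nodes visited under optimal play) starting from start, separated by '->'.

a (MIN): min(-3, 9) = -3
b (MIN): min(4, 9) = 4
Left (MAX): max(-3, 4) = 4
c (MIN): min(-8, -2, -9) = -9
d (MIN): min(7, 3, 0) = 0
Mid (MAX): max(-9, 0) = 0
e (MIN): min(-7, -8, -2) = -8
f (MIN): min(7, -6) = -6
Right (MAX): max(-8, -6) = -6
start (MIN): min(4, 0, -6) = -6
At start, MIN picks Right (lowest: -6).
At Right, MAX picks f (highest: -6).
At f, MIN picks x (lowest: -6).
Terminal value -6.

start -> Right -> f -> x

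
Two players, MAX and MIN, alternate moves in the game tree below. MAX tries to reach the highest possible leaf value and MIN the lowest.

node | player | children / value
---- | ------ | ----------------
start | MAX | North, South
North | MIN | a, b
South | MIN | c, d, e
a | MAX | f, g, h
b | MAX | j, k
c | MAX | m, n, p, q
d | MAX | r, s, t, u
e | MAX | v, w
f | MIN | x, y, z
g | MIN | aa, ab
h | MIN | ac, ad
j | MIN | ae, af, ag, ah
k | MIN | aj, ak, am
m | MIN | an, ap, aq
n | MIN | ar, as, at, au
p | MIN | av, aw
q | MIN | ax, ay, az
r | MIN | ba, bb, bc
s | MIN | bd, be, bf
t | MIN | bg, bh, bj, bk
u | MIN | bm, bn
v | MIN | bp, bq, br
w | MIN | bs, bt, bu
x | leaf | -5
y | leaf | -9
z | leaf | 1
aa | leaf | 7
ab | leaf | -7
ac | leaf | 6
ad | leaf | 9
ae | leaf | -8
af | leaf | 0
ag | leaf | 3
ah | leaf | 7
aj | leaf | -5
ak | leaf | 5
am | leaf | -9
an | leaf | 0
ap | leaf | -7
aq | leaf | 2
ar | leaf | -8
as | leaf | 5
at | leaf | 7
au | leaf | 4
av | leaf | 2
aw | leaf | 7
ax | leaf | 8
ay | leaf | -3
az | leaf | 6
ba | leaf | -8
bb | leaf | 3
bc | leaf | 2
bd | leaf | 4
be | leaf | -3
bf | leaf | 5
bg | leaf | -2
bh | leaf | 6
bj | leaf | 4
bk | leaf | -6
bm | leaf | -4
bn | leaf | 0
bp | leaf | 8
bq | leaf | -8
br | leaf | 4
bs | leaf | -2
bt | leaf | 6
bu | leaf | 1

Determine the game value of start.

f (MIN): min(-5, -9, 1) = -9
g (MIN): min(7, -7) = -7
h (MIN): min(6, 9) = 6
a (MAX): max(-9, -7, 6) = 6
j (MIN): min(-8, 0, 3, 7) = -8
k (MIN): min(-5, 5, -9) = -9
b (MAX): max(-8, -9) = -8
North (MIN): min(6, -8) = -8
m (MIN): min(0, -7, 2) = -7
n (MIN): min(-8, 5, 7, 4) = -8
p (MIN): min(2, 7) = 2
q (MIN): min(8, -3, 6) = -3
c (MAX): max(-7, -8, 2, -3) = 2
r (MIN): min(-8, 3, 2) = -8
s (MIN): min(4, -3, 5) = -3
t (MIN): min(-2, 6, 4, -6) = -6
u (MIN): min(-4, 0) = -4
d (MAX): max(-8, -3, -6, -4) = -3
v (MIN): min(8, -8, 4) = -8
w (MIN): min(-2, 6, 1) = -2
e (MAX): max(-8, -2) = -2
South (MIN): min(2, -3, -2) = -3
start (MAX): max(-8, -3) = -3

-3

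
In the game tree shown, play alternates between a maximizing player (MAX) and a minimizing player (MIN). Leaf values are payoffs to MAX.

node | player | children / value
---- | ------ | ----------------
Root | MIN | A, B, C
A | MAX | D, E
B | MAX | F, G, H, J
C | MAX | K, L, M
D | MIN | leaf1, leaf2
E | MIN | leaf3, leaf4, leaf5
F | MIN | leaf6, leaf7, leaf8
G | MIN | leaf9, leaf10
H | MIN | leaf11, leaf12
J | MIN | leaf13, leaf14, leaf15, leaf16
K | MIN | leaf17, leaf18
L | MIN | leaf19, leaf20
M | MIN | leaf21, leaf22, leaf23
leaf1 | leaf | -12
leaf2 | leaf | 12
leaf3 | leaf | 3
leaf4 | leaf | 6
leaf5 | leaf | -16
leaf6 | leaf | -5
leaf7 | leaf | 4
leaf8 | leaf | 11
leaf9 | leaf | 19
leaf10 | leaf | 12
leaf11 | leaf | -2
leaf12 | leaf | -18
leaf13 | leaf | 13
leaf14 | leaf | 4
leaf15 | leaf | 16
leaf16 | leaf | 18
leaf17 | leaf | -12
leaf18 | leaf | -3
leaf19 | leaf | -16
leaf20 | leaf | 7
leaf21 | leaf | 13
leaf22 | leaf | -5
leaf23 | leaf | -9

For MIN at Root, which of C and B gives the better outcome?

C

K (MIN): min(-12, -3) = -12
L (MIN): min(-16, 7) = -16
M (MIN): min(13, -5, -9) = -9
C (MAX): max(-12, -16, -9) = -9
F (MIN): min(-5, 4, 11) = -5
G (MIN): min(19, 12) = 12
H (MIN): min(-2, -18) = -18
J (MIN): min(13, 4, 16, 18) = 4
B (MAX): max(-5, 12, -18, 4) = 12
MIN prefers the lower value; C=-9, B=12. C is better since -9 < 12.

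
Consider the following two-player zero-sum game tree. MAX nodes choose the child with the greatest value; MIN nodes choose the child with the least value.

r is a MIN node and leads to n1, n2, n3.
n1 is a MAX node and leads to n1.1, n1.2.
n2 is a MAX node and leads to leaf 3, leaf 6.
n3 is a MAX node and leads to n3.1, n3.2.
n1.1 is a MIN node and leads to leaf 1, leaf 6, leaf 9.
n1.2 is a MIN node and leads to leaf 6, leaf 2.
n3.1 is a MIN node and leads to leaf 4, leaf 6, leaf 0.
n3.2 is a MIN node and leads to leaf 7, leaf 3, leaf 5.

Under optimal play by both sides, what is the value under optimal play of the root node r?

n1.1 (MIN): min(1, 6, 9) = 1
n1.2 (MIN): min(6, 2) = 2
n1 (MAX): max(1, 2) = 2
n2 (MAX): max(3, 6) = 6
n3.1 (MIN): min(4, 6, 0) = 0
n3.2 (MIN): min(7, 3, 5) = 3
n3 (MAX): max(0, 3) = 3
r (MIN): min(2, 6, 3) = 2

2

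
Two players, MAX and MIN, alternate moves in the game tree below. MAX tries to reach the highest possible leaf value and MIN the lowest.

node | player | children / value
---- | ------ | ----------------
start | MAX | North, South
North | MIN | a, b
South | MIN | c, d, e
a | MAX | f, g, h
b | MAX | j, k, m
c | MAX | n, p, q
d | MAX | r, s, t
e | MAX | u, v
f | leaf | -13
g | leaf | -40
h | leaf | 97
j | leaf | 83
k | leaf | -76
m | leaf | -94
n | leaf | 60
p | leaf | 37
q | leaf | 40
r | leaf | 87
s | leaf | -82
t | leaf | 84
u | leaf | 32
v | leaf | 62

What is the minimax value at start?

a (MAX): max(-13, -40, 97) = 97
b (MAX): max(83, -76, -94) = 83
North (MIN): min(97, 83) = 83
c (MAX): max(60, 37, 40) = 60
d (MAX): max(87, -82, 84) = 87
e (MAX): max(32, 62) = 62
South (MIN): min(60, 87, 62) = 60
start (MAX): max(83, 60) = 83

83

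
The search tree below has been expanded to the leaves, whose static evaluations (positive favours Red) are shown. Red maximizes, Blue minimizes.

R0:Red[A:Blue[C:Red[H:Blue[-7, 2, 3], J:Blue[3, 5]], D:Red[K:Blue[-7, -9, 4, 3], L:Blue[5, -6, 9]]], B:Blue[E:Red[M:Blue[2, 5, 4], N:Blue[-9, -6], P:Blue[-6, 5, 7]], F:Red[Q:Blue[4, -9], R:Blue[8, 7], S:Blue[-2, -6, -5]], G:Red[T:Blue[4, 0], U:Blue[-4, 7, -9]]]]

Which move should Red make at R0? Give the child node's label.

B

H (Blue): min(-7, 2, 3) = -7
J (Blue): min(3, 5) = 3
C (Red): max(-7, 3) = 3
K (Blue): min(-7, -9, 4, 3) = -9
L (Blue): min(5, -6, 9) = -6
D (Red): max(-9, -6) = -6
A (Blue): min(3, -6) = -6
M (Blue): min(2, 5, 4) = 2
N (Blue): min(-9, -6) = -9
P (Blue): min(-6, 5, 7) = -6
E (Red): max(2, -9, -6) = 2
Q (Blue): min(4, -9) = -9
R (Blue): min(8, 7) = 7
S (Blue): min(-2, -6, -5) = -6
F (Red): max(-9, 7, -6) = 7
T (Blue): min(4, 0) = 0
U (Blue): min(-4, 7, -9) = -9
G (Red): max(0, -9) = 0
B (Blue): min(2, 7, 0) = 0
R0 (Red): max(-6, 0) = 0
Red at R0 wants the highest of {A=-6, B=0}, so chooses B.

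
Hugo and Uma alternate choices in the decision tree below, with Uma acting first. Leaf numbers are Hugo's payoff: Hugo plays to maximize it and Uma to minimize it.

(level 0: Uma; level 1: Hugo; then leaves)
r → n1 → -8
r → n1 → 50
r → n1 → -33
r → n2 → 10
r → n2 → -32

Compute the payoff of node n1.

n1 (Hugo): max(-8, 50, -33) = 50

50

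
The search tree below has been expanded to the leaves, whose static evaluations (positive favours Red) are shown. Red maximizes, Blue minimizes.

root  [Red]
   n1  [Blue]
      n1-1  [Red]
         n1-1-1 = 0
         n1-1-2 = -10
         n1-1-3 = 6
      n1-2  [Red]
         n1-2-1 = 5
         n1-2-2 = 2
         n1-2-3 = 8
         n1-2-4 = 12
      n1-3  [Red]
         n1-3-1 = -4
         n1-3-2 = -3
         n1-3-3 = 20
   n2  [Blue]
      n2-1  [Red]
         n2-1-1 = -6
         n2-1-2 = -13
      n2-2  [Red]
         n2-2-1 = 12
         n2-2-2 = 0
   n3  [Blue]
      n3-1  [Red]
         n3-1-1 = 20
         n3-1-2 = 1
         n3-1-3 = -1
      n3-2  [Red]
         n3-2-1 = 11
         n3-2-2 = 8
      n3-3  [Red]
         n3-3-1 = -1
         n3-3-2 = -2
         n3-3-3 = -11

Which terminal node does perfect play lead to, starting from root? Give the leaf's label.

n1-1-3

n1-1 (Red): max(0, -10, 6) = 6
n1-2 (Red): max(5, 2, 8, 12) = 12
n1-3 (Red): max(-4, -3, 20) = 20
n1 (Blue): min(6, 12, 20) = 6
n2-1 (Red): max(-6, -13) = -6
n2-2 (Red): max(12, 0) = 12
n2 (Blue): min(-6, 12) = -6
n3-1 (Red): max(20, 1, -1) = 20
n3-2 (Red): max(11, 8) = 11
n3-3 (Red): max(-1, -2, -11) = -1
n3 (Blue): min(20, 11, -1) = -1
root (Red): max(6, -6, -1) = 6
At root, Red picks n1 (highest: 6).
At n1, Blue picks n1-1 (lowest: 6).
At n1-1, Red picks n1-1-3 (highest: 6).
Terminal value 6.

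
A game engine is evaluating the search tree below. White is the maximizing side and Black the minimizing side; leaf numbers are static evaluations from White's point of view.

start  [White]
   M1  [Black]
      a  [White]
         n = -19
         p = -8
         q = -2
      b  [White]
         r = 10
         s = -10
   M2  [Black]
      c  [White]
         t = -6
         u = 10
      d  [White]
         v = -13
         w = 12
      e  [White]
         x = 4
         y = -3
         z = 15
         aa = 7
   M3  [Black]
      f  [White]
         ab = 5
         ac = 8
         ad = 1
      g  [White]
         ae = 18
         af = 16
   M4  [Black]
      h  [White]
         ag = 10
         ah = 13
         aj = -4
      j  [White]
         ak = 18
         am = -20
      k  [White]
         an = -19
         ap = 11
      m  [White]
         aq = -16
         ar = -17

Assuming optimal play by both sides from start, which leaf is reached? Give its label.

a (White): max(-19, -8, -2) = -2
b (White): max(10, -10) = 10
M1 (Black): min(-2, 10) = -2
c (White): max(-6, 10) = 10
d (White): max(-13, 12) = 12
e (White): max(4, -3, 15, 7) = 15
M2 (Black): min(10, 12, 15) = 10
f (White): max(5, 8, 1) = 8
g (White): max(18, 16) = 18
M3 (Black): min(8, 18) = 8
h (White): max(10, 13, -4) = 13
j (White): max(18, -20) = 18
k (White): max(-19, 11) = 11
m (White): max(-16, -17) = -16
M4 (Black): min(13, 18, 11, -16) = -16
start (White): max(-2, 10, 8, -16) = 10
At start, White picks M2 (highest: 10).
At M2, Black picks c (lowest: 10).
At c, White picks u (highest: 10).
Terminal value 10.

u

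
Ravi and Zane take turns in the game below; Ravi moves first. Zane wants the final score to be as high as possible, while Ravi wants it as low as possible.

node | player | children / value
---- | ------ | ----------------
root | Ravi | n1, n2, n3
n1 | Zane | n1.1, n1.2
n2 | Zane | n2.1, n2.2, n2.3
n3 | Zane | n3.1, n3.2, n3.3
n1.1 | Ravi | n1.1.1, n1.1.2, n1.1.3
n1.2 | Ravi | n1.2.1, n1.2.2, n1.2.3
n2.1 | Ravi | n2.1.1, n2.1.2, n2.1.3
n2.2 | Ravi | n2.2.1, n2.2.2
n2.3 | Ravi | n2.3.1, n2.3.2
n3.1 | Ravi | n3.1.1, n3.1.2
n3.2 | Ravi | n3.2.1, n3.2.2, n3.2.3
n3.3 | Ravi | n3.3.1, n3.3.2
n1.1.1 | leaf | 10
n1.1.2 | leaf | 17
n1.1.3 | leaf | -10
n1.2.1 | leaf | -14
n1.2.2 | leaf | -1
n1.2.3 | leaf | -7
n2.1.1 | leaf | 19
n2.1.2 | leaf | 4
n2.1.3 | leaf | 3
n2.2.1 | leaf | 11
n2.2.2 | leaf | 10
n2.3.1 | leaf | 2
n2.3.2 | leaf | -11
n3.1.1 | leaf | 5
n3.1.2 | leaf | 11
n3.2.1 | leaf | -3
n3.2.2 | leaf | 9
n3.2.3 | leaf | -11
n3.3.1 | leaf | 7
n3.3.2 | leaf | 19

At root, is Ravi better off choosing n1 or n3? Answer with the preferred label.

n1.1 (Ravi): min(10, 17, -10) = -10
n1.2 (Ravi): min(-14, -1, -7) = -14
n1 (Zane): max(-10, -14) = -10
n3.1 (Ravi): min(5, 11) = 5
n3.2 (Ravi): min(-3, 9, -11) = -11
n3.3 (Ravi): min(7, 19) = 7
n3 (Zane): max(5, -11, 7) = 7
Ravi prefers the lower value; n1=-10, n3=7. n1 is better since -10 < 7.

n1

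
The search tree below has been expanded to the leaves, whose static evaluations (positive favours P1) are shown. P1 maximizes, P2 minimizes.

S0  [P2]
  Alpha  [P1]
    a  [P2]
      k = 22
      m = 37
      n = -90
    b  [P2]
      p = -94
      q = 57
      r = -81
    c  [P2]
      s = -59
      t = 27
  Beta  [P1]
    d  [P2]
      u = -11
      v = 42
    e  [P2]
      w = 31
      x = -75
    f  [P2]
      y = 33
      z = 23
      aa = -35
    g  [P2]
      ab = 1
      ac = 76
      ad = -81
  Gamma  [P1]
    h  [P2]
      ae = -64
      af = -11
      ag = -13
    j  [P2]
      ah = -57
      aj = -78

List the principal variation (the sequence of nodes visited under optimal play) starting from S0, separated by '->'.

a (P2): min(22, 37, -90) = -90
b (P2): min(-94, 57, -81) = -94
c (P2): min(-59, 27) = -59
Alpha (P1): max(-90, -94, -59) = -59
d (P2): min(-11, 42) = -11
e (P2): min(31, -75) = -75
f (P2): min(33, 23, -35) = -35
g (P2): min(1, 76, -81) = -81
Beta (P1): max(-11, -75, -35, -81) = -11
h (P2): min(-64, -11, -13) = -64
j (P2): min(-57, -78) = -78
Gamma (P1): max(-64, -78) = -64
S0 (P2): min(-59, -11, -64) = -64
At S0, P2 picks Gamma (lowest: -64).
At Gamma, P1 picks h (highest: -64).
At h, P2 picks ae (lowest: -64).
Terminal value -64.

S0 -> Gamma -> h -> ae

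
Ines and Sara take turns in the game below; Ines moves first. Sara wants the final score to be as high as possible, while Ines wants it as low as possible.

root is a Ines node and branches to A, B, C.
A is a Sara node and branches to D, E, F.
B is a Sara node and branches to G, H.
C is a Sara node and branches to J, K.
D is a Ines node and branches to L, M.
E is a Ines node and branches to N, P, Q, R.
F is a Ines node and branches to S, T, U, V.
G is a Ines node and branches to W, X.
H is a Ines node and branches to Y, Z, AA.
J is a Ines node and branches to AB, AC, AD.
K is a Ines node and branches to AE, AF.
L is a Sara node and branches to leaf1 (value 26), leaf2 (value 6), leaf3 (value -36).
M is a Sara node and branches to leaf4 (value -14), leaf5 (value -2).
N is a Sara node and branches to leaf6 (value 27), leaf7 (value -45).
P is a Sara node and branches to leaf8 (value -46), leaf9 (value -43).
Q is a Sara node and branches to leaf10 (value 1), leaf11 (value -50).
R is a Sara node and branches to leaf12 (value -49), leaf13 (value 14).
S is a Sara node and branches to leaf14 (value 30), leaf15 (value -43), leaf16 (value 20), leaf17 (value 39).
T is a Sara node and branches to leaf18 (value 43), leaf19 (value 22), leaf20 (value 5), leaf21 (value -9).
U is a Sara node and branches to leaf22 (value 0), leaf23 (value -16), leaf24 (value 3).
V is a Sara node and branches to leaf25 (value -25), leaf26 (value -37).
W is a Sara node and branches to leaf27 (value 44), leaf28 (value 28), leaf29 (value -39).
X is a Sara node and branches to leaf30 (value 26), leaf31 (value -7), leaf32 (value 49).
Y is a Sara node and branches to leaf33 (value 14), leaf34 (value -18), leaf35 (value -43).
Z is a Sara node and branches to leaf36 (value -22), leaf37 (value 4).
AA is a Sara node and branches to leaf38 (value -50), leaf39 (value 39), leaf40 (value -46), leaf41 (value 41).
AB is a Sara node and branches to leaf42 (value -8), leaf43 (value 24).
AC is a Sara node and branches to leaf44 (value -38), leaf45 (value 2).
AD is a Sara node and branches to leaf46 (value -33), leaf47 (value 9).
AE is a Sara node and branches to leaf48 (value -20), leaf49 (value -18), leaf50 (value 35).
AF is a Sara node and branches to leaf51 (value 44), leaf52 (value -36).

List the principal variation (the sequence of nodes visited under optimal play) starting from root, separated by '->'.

L (Sara): max(26, 6, -36) = 26
M (Sara): max(-14, -2) = -2
D (Ines): min(26, -2) = -2
N (Sara): max(27, -45) = 27
P (Sara): max(-46, -43) = -43
Q (Sara): max(1, -50) = 1
R (Sara): max(-49, 14) = 14
E (Ines): min(27, -43, 1, 14) = -43
S (Sara): max(30, -43, 20, 39) = 39
T (Sara): max(43, 22, 5, -9) = 43
U (Sara): max(0, -16, 3) = 3
V (Sara): max(-25, -37) = -25
F (Ines): min(39, 43, 3, -25) = -25
A (Sara): max(-2, -43, -25) = -2
W (Sara): max(44, 28, -39) = 44
X (Sara): max(26, -7, 49) = 49
G (Ines): min(44, 49) = 44
Y (Sara): max(14, -18, -43) = 14
Z (Sara): max(-22, 4) = 4
AA (Sara): max(-50, 39, -46, 41) = 41
H (Ines): min(14, 4, 41) = 4
B (Sara): max(44, 4) = 44
AB (Sara): max(-8, 24) = 24
AC (Sara): max(-38, 2) = 2
AD (Sara): max(-33, 9) = 9
J (Ines): min(24, 2, 9) = 2
AE (Sara): max(-20, -18, 35) = 35
AF (Sara): max(44, -36) = 44
K (Ines): min(35, 44) = 35
C (Sara): max(2, 35) = 35
root (Ines): min(-2, 44, 35) = -2
At root, Ines picks A (lowest: -2).
At A, Sara picks D (highest: -2).
At D, Ines picks M (lowest: -2).
At M, Sara picks leaf5 (highest: -2).
Terminal value -2.

root -> A -> D -> M -> leaf5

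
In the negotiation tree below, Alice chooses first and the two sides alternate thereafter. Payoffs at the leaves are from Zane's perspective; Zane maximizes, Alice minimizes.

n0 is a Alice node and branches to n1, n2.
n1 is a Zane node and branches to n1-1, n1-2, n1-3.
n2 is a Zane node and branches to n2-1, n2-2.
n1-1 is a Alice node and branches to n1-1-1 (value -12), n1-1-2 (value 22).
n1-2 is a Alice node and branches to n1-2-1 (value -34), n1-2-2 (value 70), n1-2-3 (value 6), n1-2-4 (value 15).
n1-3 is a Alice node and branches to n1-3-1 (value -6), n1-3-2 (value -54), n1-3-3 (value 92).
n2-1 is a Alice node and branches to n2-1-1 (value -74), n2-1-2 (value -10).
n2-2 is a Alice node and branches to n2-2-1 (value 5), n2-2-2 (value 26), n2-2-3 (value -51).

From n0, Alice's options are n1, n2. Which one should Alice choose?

n2

n1-1 (Alice): min(-12, 22) = -12
n1-2 (Alice): min(-34, 70, 6, 15) = -34
n1-3 (Alice): min(-6, -54, 92) = -54
n1 (Zane): max(-12, -34, -54) = -12
n2-1 (Alice): min(-74, -10) = -74
n2-2 (Alice): min(5, 26, -51) = -51
n2 (Zane): max(-74, -51) = -51
n0 (Alice): min(-12, -51) = -51
Alice at n0 wants the lowest of {n1=-12, n2=-51}, so chooses n2.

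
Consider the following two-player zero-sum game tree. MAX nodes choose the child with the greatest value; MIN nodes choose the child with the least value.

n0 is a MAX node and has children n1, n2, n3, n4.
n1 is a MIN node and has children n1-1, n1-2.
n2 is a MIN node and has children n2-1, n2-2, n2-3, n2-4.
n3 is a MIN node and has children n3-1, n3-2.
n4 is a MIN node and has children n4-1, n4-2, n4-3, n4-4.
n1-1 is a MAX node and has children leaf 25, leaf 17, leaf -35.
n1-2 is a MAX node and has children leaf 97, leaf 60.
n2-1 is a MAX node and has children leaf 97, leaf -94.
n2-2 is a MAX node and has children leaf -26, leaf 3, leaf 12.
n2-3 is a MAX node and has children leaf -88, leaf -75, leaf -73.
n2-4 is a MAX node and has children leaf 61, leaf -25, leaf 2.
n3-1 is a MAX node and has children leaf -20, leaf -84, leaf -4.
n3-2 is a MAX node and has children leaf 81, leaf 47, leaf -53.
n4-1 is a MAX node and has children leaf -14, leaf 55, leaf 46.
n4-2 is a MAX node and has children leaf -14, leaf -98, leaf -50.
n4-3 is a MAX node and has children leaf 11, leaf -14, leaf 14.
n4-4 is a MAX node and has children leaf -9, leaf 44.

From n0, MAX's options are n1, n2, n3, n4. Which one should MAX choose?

n1-1 (MAX): max(25, 17, -35) = 25
n1-2 (MAX): max(97, 60) = 97
n1 (MIN): min(25, 97) = 25
n2-1 (MAX): max(97, -94) = 97
n2-2 (MAX): max(-26, 3, 12) = 12
n2-3 (MAX): max(-88, -75, -73) = -73
n2-4 (MAX): max(61, -25, 2) = 61
n2 (MIN): min(97, 12, -73, 61) = -73
n3-1 (MAX): max(-20, -84, -4) = -4
n3-2 (MAX): max(81, 47, -53) = 81
n3 (MIN): min(-4, 81) = -4
n4-1 (MAX): max(-14, 55, 46) = 55
n4-2 (MAX): max(-14, -98, -50) = -14
n4-3 (MAX): max(11, -14, 14) = 14
n4-4 (MAX): max(-9, 44) = 44
n4 (MIN): min(55, -14, 14, 44) = -14
n0 (MAX): max(25, -73, -4, -14) = 25
MAX at n0 wants the highest of {n1=25, n2=-73, n3=-4, n4=-14}, so chooses n1.

n1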